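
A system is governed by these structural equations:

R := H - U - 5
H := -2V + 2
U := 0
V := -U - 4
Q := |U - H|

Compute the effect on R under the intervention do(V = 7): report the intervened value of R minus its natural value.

-22

do(V=7) replaces the equation V := -U - 4 with the constant V = 7.
H = -2V + 2  [with V=7]  = -12
R = H - U - 5  [with H=-12, U=0]  = -17
Without intervention: V = -U - 4  [with U=0]  = -4; H = -2V + 2  [with V=-4]  = 10; R = H - U - 5  [with H=10, U=0]  = 5.
Change = -17 − 5 = -22.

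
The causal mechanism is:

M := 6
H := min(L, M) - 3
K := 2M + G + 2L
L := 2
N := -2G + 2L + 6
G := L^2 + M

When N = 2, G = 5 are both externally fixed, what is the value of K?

21

Under do(N = 2, G = 5), each intervened variable's structural equation is replaced by its fixed value.
K = 2M + G + 2L  [with M=6, G=5, L=2]  = 21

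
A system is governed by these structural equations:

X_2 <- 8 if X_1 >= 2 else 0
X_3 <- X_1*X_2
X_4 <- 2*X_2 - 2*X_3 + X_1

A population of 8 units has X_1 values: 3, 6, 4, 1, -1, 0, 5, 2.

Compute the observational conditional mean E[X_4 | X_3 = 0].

E[X_4|X_3=0] averages over only the 3 units with X_3=0 (X_1 = 1, -1, 0): X_4 = 1, -1, 0, mean 0.

0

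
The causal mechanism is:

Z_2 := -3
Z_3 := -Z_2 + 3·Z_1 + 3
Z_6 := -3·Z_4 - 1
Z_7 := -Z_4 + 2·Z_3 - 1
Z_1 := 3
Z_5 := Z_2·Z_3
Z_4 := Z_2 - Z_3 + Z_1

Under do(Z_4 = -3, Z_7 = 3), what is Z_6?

The joint intervention fixes Z_4 = -3, Z_7 = 3, removing each variable's own equation.
Z_6 = -3·Z_4 - 1  [with Z_4=-3]  = 8

8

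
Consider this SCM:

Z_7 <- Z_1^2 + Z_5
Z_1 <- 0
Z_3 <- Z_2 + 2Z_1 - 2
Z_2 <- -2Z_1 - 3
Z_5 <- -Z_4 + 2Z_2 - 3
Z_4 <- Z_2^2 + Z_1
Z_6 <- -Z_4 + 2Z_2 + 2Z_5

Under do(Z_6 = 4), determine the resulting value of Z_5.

do(Z_6=4) replaces the equation Z_6 <- -Z_4 + 2Z_2 + 2Z_5 with the constant Z_6 = 4.
Since Z_5 is not a descendant of the intervened variable, it is unaffected.
Z_2 = -2Z_1 - 3  [with Z_1=0]  = -3
Z_4 = Z_2^2 + Z_1  [with Z_2=-3, Z_1=0]  = 9
Z_5 = -Z_4 + 2Z_2 - 3  [with Z_4=9, Z_2=-3]  = -18

-18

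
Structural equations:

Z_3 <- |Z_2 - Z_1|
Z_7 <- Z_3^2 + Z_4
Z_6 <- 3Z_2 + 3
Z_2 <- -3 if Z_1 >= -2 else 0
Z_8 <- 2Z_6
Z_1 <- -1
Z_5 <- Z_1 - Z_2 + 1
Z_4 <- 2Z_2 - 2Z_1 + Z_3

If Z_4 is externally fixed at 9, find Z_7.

The intervention breaks the incoming arrows to Z_4: Z_4 <- 2Z_2 - 2Z_1 + Z_3 no longer applies, and Z_4 = 9.
Z_2 = -3 if Z_1 >= -2 else 0  [with Z_1=-1]  = -3
Z_3 = |Z_2 - Z_1|  [with Z_2=-3, Z_1=-1]  = 2
Z_7 = Z_3^2 + Z_4  [with Z_3=2, Z_4=9]  = 13

13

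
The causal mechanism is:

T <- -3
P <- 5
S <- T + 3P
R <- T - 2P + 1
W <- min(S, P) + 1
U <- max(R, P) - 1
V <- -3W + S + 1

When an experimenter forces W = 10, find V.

-17

Under do(W=10), the mechanism W <- min(S, P) + 1 is discarded; W is fixed at 10.
S = T + 3P  [with T=-3, P=5]  = 12
V = -3W + S + 1  [with W=10, S=12]  = -17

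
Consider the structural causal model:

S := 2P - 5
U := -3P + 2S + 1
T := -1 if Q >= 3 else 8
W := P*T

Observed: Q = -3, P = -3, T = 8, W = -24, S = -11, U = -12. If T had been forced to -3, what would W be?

The intervention breaks the incoming arrows to T: T := -1 if Q >= 3 else 8 no longer applies, and T = -3.
W = P*T  [with P=-3, T=-3]  = 9

9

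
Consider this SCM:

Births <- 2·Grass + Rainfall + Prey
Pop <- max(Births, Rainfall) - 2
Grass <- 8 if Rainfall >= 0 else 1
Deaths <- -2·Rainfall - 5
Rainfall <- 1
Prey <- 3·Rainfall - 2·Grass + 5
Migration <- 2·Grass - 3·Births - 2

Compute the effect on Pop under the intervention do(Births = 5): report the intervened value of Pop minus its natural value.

-4

The intervention breaks the incoming arrows to Births: Births <- 2·Grass + Rainfall + Prey no longer applies, and Births = 5.
Pop = max(Births, Rainfall) - 2  [with Births=5, Rainfall=1]  = 3
Without intervention: Grass = 8 if Rainfall >= 0 else 1  [with Rainfall=1]  = 8; Prey = 3·Rainfall - 2·Grass + 5  [with Rainfall=1, Grass=8]  = -8; Births = 2·Grass + Rainfall + Prey  [with Grass=8, Rainfall=1, Prey=-8]  = 9; Pop = max(Births, Rainfall) - 2  [with Births=9, Rainfall=1]  = 7.
Change = 3 − 7 = -4.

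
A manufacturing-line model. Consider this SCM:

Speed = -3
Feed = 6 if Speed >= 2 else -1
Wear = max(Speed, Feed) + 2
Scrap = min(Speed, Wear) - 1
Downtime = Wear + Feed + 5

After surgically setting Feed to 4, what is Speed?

-3

Under do(Feed=4), the mechanism Feed = 6 if Speed >= 2 else -1 is discarded; Feed is fixed at 4.
Speed is not downstream of the intervention, so its value is determined by the original equations.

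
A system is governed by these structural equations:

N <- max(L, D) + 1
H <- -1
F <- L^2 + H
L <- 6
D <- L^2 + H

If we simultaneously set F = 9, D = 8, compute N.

9

The joint intervention fixes F = 9, D = 8, removing each variable's own equation.
N = max(L, D) + 1  [with L=6, D=8]  = 9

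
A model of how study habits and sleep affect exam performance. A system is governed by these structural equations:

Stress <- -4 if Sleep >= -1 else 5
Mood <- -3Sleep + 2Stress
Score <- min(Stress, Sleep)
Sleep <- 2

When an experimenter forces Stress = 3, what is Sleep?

2

Under do(Stress=3), the mechanism Stress <- -4 if Sleep >= -1 else 5 is discarded; Stress is fixed at 3.
Sleep is not downstream of the intervention, so its value is determined by the original equations.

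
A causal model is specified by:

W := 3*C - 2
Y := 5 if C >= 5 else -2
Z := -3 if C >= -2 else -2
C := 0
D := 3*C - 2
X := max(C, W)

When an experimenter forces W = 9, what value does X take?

9

Under do(W=9), the mechanism W := 3*C - 2 is discarded; W is fixed at 9.
X = max(C, W)  [with C=0, W=9]  = 9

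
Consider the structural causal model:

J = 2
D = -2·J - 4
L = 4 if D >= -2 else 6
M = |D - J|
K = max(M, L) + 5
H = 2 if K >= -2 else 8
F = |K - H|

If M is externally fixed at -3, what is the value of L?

Under do(M=-3), the mechanism M = |D - J| is discarded; M is fixed at -3.
Since L is not a descendant of the intervened variable, it is unaffected.
D = -2·J - 4  [with J=2]  = -8
L = 4 if D >= -2 else 6  [with D=-8]  = 6

6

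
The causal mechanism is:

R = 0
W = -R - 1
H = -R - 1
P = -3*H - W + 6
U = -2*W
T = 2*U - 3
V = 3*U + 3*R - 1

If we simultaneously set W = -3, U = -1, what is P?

The joint intervention fixes W = -3, U = -1, removing each variable's own equation.
H = -R - 1  [with R=0]  = -1
P = -3*H - W + 6  [with H=-1, W=-3]  = 12

12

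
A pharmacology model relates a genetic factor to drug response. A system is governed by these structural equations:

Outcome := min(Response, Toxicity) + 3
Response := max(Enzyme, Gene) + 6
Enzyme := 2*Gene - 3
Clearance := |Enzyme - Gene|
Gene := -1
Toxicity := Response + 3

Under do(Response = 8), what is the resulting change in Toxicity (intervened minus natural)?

3

The intervention breaks the incoming arrows to Response: Response := max(Enzyme, Gene) + 6 no longer applies, and Response = 8.
Toxicity = Response + 3  [with Response=8]  = 11
Without intervention: Enzyme = 2*Gene - 3  [with Gene=-1]  = -5; Response = max(Enzyme, Gene) + 6  [with Enzyme=-5, Gene=-1]  = 5; Toxicity = Response + 3  [with Response=5]  = 8.
Change = 11 − 8 = 3.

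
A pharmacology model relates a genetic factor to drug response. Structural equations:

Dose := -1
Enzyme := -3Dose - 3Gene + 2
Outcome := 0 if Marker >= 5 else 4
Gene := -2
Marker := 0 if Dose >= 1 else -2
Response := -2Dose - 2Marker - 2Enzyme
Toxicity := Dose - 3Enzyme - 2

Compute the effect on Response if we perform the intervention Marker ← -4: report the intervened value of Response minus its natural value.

Intervening sets Marker = -4 and removes its equation (Marker := 0 if Dose >= 1 else -2).
Enzyme = -3Dose - 3Gene + 2  [with Dose=-1, Gene=-2]  = 11
Response = -2Dose - 2Marker - 2Enzyme  [with Dose=-1, Marker=-4, Enzyme=11]  = -12
Without intervention: Enzyme = -3Dose - 3Gene + 2  [with Dose=-1, Gene=-2]  = 11; Marker = 0 if Dose >= 1 else -2  [with Dose=-1]  = -2; Response = -2Dose - 2Marker - 2Enzyme  [with Dose=-1, Marker=-2, Enzyme=11]  = -16.
Change = -12 − (-16) = 4.

4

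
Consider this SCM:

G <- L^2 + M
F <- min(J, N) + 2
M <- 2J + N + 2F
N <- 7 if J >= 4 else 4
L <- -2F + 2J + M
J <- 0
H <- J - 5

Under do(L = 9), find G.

89

The intervention breaks the incoming arrows to L: L <- -2F + 2J + M no longer applies, and L = 9.
N = 7 if J >= 4 else 4  [with J=0]  = 4
F = min(J, N) + 2  [with J=0, N=4]  = 2
M = 2J + N + 2F  [with J=0, N=4, F=2]  = 8
G = L^2 + M  [with L=9, M=8]  = 89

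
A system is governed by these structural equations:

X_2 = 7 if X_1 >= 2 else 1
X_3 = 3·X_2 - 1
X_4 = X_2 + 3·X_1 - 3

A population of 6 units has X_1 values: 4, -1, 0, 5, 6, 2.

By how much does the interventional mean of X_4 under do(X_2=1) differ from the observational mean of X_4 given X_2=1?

9.5

The intervention sets X_2=1 in all 6 units regardless of X_1. Recomputing X_4 per unit gives 10, -5, -2, 13, 16, 4; average 6.
E[X_4|X_2=1] averages over only the 2 units with X_2=1 (X_1 = -1, 0): X_4 = -5, -2, mean -3.5.
Difference = 6 − (-3.5) = 9.5.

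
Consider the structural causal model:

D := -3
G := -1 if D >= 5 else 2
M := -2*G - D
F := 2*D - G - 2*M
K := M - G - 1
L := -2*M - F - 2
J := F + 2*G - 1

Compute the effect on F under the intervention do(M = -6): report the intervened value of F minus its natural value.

The intervention breaks the incoming arrows to M: M := -2*G - D no longer applies, and M = -6.
G = -1 if D >= 5 else 2  [with D=-3]  = 2
F = 2*D - G - 2*M  [with D=-3, G=2, M=-6]  = 4
Without intervention: G = -1 if D >= 5 else 2  [with D=-3]  = 2; M = -2*G - D  [with G=2, D=-3]  = -1; F = 2*D - G - 2*M  [with D=-3, G=2, M=-1]  = -6.
Change = 4 − (-6) = 10.

10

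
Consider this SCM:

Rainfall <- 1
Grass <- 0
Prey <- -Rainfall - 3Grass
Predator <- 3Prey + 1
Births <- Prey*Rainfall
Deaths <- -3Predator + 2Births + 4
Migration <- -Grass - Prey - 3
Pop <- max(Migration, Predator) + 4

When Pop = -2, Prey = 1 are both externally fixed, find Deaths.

The joint intervention fixes Pop = -2, Prey = 1, removing each variable's own equation.
Predator = 3Prey + 1  [with Prey=1]  = 4
Births = Prey*Rainfall  [with Prey=1, Rainfall=1]  = 1
Deaths = -3Predator + 2Births + 4  [with Predator=4, Births=1]  = -6

-6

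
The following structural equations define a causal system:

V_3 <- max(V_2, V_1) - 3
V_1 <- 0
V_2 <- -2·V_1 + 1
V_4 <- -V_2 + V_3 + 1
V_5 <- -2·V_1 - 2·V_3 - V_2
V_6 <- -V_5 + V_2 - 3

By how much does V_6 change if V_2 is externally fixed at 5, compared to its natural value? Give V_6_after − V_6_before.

16

Under do(V_2=5), the mechanism V_2 <- -2·V_1 + 1 is discarded; V_2 is fixed at 5.
V_3 = max(V_2, V_1) - 3  [with V_2=5, V_1=0]  = 2
V_5 = -2·V_1 - 2·V_3 - V_2  [with V_1=0, V_3=2, V_2=5]  = -9
V_6 = -V_5 + V_2 - 3  [with V_5=-9, V_2=5]  = 11
Without intervention: V_2 = -2·V_1 + 1  [with V_1=0]  = 1; V_3 = max(V_2, V_1) - 3  [with V_2=1, V_1=0]  = -2; V_5 = -2·V_1 - 2·V_3 - V_2  [with V_1=0, V_3=-2, V_2=1]  = 3; V_6 = -V_5 + V_2 - 3  [with V_5=3, V_2=1]  = -5.
Change = 11 − (-5) = 16.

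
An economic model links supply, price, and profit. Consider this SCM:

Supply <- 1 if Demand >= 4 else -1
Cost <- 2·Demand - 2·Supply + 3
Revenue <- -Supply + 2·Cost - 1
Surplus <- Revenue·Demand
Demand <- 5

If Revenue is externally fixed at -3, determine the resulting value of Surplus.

-15

Intervening sets Revenue = -3 and removes its equation (Revenue <- -Supply + 2·Cost - 1).
Surplus = Revenue·Demand  [with Revenue=-3, Demand=5]  = -15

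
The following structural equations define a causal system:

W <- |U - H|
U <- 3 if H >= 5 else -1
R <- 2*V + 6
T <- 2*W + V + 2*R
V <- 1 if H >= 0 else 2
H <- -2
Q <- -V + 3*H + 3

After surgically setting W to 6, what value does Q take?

do(W=6) replaces the equation W <- |U - H| with the constant W = 6.
Q is not downstream of the intervention, so its value is determined by the original equations.
V = 1 if H >= 0 else 2  [with H=-2]  = 2
Q = -V + 3*H + 3  [with V=2, H=-2]  = -5

-5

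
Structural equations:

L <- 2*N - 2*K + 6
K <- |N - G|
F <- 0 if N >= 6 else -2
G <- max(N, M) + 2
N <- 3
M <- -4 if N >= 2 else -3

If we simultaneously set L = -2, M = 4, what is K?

Setting L = -2, M = 4 by intervention discards those variables' equations.
G = max(N, M) + 2  [with N=3, M=4]  = 6
K = |N - G|  [with N=3, G=6]  = 3

3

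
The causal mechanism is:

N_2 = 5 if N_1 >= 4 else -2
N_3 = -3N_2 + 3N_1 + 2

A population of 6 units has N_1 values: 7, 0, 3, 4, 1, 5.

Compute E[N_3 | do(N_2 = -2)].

Under do(N_2=-2), N_2's equation is replaced by N_2=-2 for every unit. Per-unit N_3: 29, 8, 17, 20, 11, 23. Mean = 18.

18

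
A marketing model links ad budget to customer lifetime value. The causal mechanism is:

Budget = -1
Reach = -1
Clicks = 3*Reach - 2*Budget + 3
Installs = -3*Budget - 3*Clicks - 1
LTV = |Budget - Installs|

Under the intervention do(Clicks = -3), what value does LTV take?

12

do(Clicks=-3) replaces the equation Clicks = 3*Reach - 2*Budget + 3 with the constant Clicks = -3.
Installs = -3*Budget - 3*Clicks - 1  [with Budget=-1, Clicks=-3]  = 11
LTV = |Budget - Installs|  [with Budget=-1, Installs=11]  = 12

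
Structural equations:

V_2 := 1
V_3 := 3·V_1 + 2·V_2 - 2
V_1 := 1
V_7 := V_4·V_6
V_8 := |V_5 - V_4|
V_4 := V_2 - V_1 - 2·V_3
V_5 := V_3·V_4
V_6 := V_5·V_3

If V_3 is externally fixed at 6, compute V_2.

1

Under do(V_3=6), the mechanism V_3 := 3·V_1 + 2·V_2 - 2 is discarded; V_3 is fixed at 6.
Since V_2 is not a descendant of the intervened variable, it is unaffected.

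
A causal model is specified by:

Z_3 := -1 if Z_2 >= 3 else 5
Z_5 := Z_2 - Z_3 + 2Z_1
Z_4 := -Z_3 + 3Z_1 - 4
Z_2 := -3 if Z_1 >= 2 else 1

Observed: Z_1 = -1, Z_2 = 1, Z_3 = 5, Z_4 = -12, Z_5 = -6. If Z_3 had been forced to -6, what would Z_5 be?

5

do(Z_3=-6) replaces the equation Z_3 := -1 if Z_2 >= 3 else 5 with the constant Z_3 = -6.
Z_2 = -3 if Z_1 >= 2 else 1  [with Z_1=-1]  = 1
Z_5 = Z_2 - Z_3 + 2Z_1  [with Z_2=1, Z_3=-6, Z_1=-1]  = 5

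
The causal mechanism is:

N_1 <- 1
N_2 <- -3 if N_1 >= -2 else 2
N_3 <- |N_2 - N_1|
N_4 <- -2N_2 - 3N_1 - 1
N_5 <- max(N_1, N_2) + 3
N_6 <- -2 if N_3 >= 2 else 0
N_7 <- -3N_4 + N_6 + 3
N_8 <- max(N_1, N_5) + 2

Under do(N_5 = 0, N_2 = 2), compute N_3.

1

Setting N_5 = 0, N_2 = 2 by intervention discards those variables' equations.
N_3 = |N_2 - N_1|  [with N_2=2, N_1=1]  = 1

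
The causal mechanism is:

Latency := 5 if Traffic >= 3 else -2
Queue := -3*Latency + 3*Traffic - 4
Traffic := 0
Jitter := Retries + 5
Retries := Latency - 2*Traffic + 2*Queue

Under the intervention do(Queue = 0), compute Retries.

The intervention breaks the incoming arrows to Queue: Queue := -3*Latency + 3*Traffic - 4 no longer applies, and Queue = 0.
Latency = 5 if Traffic >= 3 else -2  [with Traffic=0]  = -2
Retries = Latency - 2*Traffic + 2*Queue  [with Latency=-2, Traffic=0, Queue=0]  = -2

-2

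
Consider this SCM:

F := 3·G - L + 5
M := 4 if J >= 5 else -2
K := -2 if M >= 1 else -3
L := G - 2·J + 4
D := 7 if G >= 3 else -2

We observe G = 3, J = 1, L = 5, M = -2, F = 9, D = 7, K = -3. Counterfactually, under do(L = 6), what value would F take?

do(L=6) replaces the equation L := G - 2·J + 4 with the constant L = 6.
F = 3·G - L + 5  [with G=3, L=6]  = 8

8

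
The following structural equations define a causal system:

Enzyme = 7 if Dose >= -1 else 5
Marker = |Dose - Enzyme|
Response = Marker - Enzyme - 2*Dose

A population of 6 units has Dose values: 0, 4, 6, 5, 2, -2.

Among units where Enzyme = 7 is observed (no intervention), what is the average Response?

Conditioning on Enzyme=7 selects the 5 unit(s) with Dose ∈ {0, 4, 6, 5, 2}. Their Response values: 0, -12, -18, -15, -6. Mean = -10.2.

-10.2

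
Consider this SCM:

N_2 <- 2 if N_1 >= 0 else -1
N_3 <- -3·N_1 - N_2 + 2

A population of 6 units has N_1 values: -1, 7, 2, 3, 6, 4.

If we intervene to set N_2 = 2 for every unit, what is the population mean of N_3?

-10.5

Every unit gets N_2=2 under the intervention. N_3 values become 3, -21, -6, -9, -18, -12; E[N_3|do(N_2=2)] = -10.5.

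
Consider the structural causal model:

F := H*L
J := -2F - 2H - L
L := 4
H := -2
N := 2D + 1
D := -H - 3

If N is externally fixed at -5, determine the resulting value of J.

16

do(N=-5) replaces the equation N := 2D + 1 with the constant N = -5.
Since J is not a descendant of the intervened variable, it is unaffected.
F = H*L  [with H=-2, L=4]  = -8
J = -2F - 2H - L  [with F=-8, H=-2, L=4]  = 16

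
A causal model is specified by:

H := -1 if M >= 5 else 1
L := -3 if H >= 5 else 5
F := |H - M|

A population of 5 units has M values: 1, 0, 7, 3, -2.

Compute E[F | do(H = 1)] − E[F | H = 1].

0.9

Under do(H=1), H's equation is replaced by H=1 for every unit. Per-unit F: 0, 1, 6, 2, 3. Mean = 2.4.
Observing H=1 restricts to units where H's equation naturally yields 1: M ∈ {1, 0, 3, -2}. In that subpopulation F = 0, 1, 2, 3, mean 1.5.
Difference = 2.4 − 1.5 = 0.9.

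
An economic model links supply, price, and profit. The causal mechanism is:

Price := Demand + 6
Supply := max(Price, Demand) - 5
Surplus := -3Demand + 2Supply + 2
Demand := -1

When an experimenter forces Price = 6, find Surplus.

Under do(Price=6), the mechanism Price := Demand + 6 is discarded; Price is fixed at 6.
Supply = max(Price, Demand) - 5  [with Price=6, Demand=-1]  = 1
Surplus = -3Demand + 2Supply + 2  [with Demand=-1, Supply=1]  = 7

7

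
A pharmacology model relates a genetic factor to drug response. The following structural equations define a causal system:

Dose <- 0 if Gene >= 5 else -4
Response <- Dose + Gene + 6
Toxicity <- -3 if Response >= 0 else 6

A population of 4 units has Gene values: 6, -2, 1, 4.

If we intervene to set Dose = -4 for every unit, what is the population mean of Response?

The intervention sets Dose=-4 in all 4 units regardless of Gene. Recomputing Response per unit gives 8, 0, 3, 6; average 4.25.

4.25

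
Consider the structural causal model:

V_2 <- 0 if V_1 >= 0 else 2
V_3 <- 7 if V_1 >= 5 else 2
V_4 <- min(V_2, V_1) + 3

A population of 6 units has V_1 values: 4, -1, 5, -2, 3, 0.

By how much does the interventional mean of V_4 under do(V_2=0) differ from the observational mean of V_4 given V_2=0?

do(V_2=0) breaks V_2's dependence on V_1. With V_2=0 fixed, V_4 across the units is 3, 2, 3, 1, 3, 3, mean 2.5.
E[V_4|V_2=0] averages over only the 4 units with V_2=0 (V_1 = 4, 5, 3, 0): V_4 = 3, 3, 3, 3, mean 3.
Difference = 2.5 − 3 = -0.5.

-0.5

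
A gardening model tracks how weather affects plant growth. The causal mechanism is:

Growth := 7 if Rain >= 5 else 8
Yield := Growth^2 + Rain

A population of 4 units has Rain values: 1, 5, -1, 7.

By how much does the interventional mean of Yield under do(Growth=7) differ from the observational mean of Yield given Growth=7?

Under do(Growth=7), Growth's equation is replaced by Growth=7 for every unit. Per-unit Yield: 50, 54, 48, 56. Mean = 52.
E[Yield|Growth=7] averages over only the 2 units with Growth=7 (Rain = 5, 7): Yield = 54, 56, mean 55.
Difference = 52 − 55 = -3.

-3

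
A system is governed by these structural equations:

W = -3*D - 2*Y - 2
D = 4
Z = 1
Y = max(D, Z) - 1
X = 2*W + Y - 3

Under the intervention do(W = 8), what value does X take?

16

Intervening sets W = 8 and removes its equation (W = -3*D - 2*Y - 2).
Y = max(D, Z) - 1  [with D=4, Z=1]  = 3
X = 2*W + Y - 3  [with W=8, Y=3]  = 16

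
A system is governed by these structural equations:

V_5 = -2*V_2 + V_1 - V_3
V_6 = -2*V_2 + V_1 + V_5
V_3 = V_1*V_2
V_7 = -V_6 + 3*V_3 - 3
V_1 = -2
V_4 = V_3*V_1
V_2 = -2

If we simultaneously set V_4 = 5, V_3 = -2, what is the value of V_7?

The joint intervention fixes V_4 = 5, V_3 = -2, removing each variable's own equation.
V_5 = -2*V_2 + V_1 - V_3  [with V_2=-2, V_1=-2, V_3=-2]  = 4
V_6 = -2*V_2 + V_1 + V_5  [with V_2=-2, V_1=-2, V_5=4]  = 6
V_7 = -V_6 + 3*V_3 - 3  [with V_6=6, V_3=-2]  = -15

-15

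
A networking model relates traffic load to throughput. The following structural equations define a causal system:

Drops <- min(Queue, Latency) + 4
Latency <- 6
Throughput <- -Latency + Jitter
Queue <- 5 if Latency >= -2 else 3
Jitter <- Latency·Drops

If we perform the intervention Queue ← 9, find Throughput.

do(Queue=9) replaces the equation Queue <- 5 if Latency >= -2 else 3 with the constant Queue = 9.
Drops = min(Queue, Latency) + 4  [with Queue=9, Latency=6]  = 10
Jitter = Latency·Drops  [with Latency=6, Drops=10]  = 60
Throughput = -Latency + Jitter  [with Latency=6, Jitter=60]  = 54

54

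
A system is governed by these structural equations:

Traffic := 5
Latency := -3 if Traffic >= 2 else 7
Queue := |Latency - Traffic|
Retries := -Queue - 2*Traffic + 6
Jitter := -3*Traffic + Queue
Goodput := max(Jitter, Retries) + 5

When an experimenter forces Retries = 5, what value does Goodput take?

Under do(Retries=5), the mechanism Retries := -Queue - 2*Traffic + 6 is discarded; Retries is fixed at 5.
Latency = -3 if Traffic >= 2 else 7  [with Traffic=5]  = -3
Queue = |Latency - Traffic|  [with Latency=-3, Traffic=5]  = 8
Jitter = -3*Traffic + Queue  [with Traffic=5, Queue=8]  = -7
Goodput = max(Jitter, Retries) + 5  [with Jitter=-7, Retries=5]  = 10

10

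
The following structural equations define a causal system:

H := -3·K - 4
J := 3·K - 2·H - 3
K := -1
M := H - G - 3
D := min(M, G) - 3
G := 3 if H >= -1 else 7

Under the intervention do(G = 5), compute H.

-1

The intervention breaks the incoming arrows to G: G := 3 if H >= -1 else 7 no longer applies, and G = 5.
Since H is not a descendant of the intervened variable, it is unaffected.
H = -3·K - 4  [with K=-1]  = -1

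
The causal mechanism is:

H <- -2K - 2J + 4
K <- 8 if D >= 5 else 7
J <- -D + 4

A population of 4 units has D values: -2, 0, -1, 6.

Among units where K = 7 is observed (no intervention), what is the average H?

Conditioning on K=7 selects the 3 unit(s) with D ∈ {-2, 0, -1}. Their H values: -22, -18, -20. Mean = -20.

-20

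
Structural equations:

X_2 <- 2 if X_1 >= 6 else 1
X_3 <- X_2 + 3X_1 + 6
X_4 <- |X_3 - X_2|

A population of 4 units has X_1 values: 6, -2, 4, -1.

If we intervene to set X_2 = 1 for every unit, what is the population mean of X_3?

12.25

do(X_2=1) breaks X_2's dependence on X_1. With X_2=1 fixed, X_3 across the units is 25, 1, 19, 4, mean 12.25.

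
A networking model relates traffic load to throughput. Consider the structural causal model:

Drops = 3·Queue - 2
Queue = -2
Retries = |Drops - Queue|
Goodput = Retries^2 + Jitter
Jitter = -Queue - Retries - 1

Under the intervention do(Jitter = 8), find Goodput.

44

Intervening sets Jitter = 8 and removes its equation (Jitter = -Queue - Retries - 1).
Drops = 3·Queue - 2  [with Queue=-2]  = -8
Retries = |Drops - Queue|  [with Drops=-8, Queue=-2]  = 6
Goodput = Retries^2 + Jitter  [with Retries=6, Jitter=8]  = 44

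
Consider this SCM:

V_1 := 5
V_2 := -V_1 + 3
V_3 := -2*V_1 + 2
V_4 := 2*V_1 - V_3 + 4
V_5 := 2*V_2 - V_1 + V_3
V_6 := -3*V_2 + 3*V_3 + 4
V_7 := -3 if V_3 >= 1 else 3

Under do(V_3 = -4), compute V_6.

-2

The intervention breaks the incoming arrows to V_3: V_3 := -2*V_1 + 2 no longer applies, and V_3 = -4.
V_2 = -V_1 + 3  [with V_1=5]  = -2
V_6 = -3*V_2 + 3*V_3 + 4  [with V_2=-2, V_3=-4]  = -2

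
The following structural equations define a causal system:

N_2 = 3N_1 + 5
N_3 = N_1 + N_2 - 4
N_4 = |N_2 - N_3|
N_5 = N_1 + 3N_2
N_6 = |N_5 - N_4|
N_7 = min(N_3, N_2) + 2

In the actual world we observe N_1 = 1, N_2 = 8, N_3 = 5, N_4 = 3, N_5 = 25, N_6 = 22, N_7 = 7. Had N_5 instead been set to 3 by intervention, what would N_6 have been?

The intervention breaks the incoming arrows to N_5: N_5 = N_1 + 3N_2 no longer applies, and N_5 = 3.
N_2 = 3N_1 + 5  [with N_1=1]  = 8
N_3 = N_1 + N_2 - 4  [with N_1=1, N_2=8]  = 5
N_4 = |N_2 - N_3|  [with N_2=8, N_3=5]  = 3
N_6 = |N_5 - N_4|  [with N_5=3, N_4=3]  = 0

0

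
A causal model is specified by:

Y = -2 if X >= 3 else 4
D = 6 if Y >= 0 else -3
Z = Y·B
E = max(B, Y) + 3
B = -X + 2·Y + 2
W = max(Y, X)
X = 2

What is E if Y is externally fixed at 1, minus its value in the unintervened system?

Under do(Y=1), the mechanism Y = -2 if X >= 3 else 4 is discarded; Y is fixed at 1.
B = -X + 2·Y + 2  [with X=2, Y=1]  = 2
E = max(B, Y) + 3  [with B=2, Y=1]  = 5
Without intervention: Y = -2 if X >= 3 else 4  [with X=2]  = 4; B = -X + 2·Y + 2  [with X=2, Y=4]  = 8; E = max(B, Y) + 3  [with B=8, Y=4]  = 11.
Change = 5 − 11 = -6.

-6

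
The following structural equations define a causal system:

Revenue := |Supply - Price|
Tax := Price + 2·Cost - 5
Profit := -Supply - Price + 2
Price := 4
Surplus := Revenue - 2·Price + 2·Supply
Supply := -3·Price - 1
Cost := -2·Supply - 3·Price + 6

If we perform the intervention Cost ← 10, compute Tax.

19

do(Cost=10) replaces the equation Cost := -2·Supply - 3·Price + 6 with the constant Cost = 10.
Tax = Price + 2·Cost - 5  [with Price=4, Cost=10]  = 19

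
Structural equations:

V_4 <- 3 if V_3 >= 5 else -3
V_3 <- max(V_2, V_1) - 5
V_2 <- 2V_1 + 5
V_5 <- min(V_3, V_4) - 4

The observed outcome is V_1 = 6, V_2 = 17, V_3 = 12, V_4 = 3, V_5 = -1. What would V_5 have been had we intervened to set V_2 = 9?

-7

do(V_2=9) replaces the equation V_2 <- 2V_1 + 5 with the constant V_2 = 9.
V_3 = max(V_2, V_1) - 5  [with V_2=9, V_1=6]  = 4
V_4 = 3 if V_3 >= 5 else -3  [with V_3=4]  = -3
V_5 = min(V_3, V_4) - 4  [with V_3=4, V_4=-3]  = -7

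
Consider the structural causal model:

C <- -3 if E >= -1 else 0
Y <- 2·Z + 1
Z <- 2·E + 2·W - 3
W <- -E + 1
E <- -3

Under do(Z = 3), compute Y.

7

Intervening sets Z = 3 and removes its equation (Z <- 2·E + 2·W - 3).
Y = 2·Z + 1  [with Z=3]  = 7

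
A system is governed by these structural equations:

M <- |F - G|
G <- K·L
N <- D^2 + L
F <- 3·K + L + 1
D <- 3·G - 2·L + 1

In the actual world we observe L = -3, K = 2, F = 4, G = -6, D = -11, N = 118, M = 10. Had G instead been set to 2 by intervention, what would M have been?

The intervention breaks the incoming arrows to G: G <- K·L no longer applies, and G = 2.
F = 3·K + L + 1  [with K=2, L=-3]  = 4
M = |F - G|  [with F=4, G=2]  = 2

2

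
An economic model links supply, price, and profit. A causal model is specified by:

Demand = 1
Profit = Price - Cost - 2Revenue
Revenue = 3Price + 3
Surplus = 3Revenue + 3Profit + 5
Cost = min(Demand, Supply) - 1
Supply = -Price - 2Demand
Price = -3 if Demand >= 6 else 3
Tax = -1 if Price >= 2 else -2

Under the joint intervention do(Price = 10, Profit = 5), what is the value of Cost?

-13

Under do(Price = 10, Profit = 5), each intervened variable's structural equation is replaced by its fixed value.
Supply = -Price - 2Demand  [with Price=10, Demand=1]  = -12
Cost = min(Demand, Supply) - 1  [with Demand=1, Supply=-12]  = -13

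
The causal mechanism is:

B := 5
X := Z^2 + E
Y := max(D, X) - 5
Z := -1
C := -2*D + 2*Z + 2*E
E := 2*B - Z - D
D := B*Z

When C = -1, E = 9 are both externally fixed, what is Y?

Under do(C = -1, E = 9), each intervened variable's structural equation is replaced by its fixed value.
D = B*Z  [with B=5, Z=-1]  = -5
X = Z^2 + E  [with Z=-1, E=9]  = 10
Y = max(D, X) - 5  [with D=-5, X=10]  = 5

5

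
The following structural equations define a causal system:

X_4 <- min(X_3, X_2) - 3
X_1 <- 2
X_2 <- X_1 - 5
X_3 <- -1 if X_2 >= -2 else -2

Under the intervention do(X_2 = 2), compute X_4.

Under do(X_2=2), the mechanism X_2 <- X_1 - 5 is discarded; X_2 is fixed at 2.
X_3 = -1 if X_2 >= -2 else -2  [with X_2=2]  = -1
X_4 = min(X_3, X_2) - 3  [with X_3=-1, X_2=2]  = -4

-4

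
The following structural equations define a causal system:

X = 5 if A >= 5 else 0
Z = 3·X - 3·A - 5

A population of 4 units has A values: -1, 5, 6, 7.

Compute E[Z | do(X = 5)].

do(X=5) breaks X's dependence on A. With X=5 fixed, Z across the units is 13, -5, -8, -11, mean -2.75.

-2.75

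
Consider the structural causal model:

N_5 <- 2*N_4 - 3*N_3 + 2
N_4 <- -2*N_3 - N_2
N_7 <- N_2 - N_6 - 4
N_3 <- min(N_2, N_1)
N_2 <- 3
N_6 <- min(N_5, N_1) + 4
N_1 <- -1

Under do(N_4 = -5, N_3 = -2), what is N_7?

-3

The joint intervention fixes N_4 = -5, N_3 = -2, removing each variable's own equation.
N_5 = 2*N_4 - 3*N_3 + 2  [with N_4=-5, N_3=-2]  = -2
N_6 = min(N_5, N_1) + 4  [with N_5=-2, N_1=-1]  = 2
N_7 = N_2 - N_6 - 4  [with N_2=3, N_6=2]  = -3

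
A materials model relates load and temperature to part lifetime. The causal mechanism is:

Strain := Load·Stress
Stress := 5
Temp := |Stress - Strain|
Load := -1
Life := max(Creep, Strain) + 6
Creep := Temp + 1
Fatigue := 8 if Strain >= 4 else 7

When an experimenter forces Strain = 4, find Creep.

2

do(Strain=4) replaces the equation Strain := Load·Stress with the constant Strain = 4.
Temp = |Stress - Strain|  [with Stress=5, Strain=4]  = 1
Creep = Temp + 1  [with Temp=1]  = 2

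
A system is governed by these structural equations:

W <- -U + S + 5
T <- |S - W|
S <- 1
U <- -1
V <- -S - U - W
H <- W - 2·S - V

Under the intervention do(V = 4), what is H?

Intervening sets V = 4 and removes its equation (V <- -S - U - W).
W = -U + S + 5  [with U=-1, S=1]  = 7
H = W - 2·S - V  [with W=7, S=1, V=4]  = 1

1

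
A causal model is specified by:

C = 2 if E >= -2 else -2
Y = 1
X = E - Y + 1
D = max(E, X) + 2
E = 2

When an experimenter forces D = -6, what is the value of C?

Intervening sets D = -6 and removes its equation (D = max(E, X) + 2).
No directed path runs from D to C, so C keeps its natural value.
C = 2 if E >= -2 else -2  [with E=2]  = 2

2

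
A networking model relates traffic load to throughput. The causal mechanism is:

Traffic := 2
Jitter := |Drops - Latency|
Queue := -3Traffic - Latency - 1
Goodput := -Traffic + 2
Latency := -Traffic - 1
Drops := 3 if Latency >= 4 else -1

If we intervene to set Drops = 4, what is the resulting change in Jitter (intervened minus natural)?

Intervening sets Drops = 4 and removes its equation (Drops := 3 if Latency >= 4 else -1).
Latency = -Traffic - 1  [with Traffic=2]  = -3
Jitter = |Drops - Latency|  [with Drops=4, Latency=-3]  = 7
Without intervention: Latency = -Traffic - 1  [with Traffic=2]  = -3; Drops = 3 if Latency >= 4 else -1  [with Latency=-3]  = -1; Jitter = |Drops - Latency|  [with Drops=-1, Latency=-3]  = 2.
Change = 7 − 2 = 5.

5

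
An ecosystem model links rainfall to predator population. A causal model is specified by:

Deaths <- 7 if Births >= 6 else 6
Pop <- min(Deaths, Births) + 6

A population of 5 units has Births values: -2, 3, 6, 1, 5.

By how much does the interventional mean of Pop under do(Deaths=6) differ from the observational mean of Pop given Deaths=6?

0.85

The intervention sets Deaths=6 in all 5 units regardless of Births. Recomputing Pop per unit gives 4, 9, 12, 7, 11; average 8.6.
E[Pop|Deaths=6] averages over only the 4 units with Deaths=6 (Births = -2, 3, 1, 5): Pop = 4, 9, 7, 11, mean 7.75.
Difference = 8.6 − 7.75 = 0.85.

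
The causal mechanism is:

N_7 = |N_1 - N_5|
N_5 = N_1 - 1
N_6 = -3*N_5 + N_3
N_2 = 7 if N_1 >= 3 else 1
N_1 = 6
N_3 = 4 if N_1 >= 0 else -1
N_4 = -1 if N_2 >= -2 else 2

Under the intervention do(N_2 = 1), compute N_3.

4

The intervention breaks the incoming arrows to N_2: N_2 = 7 if N_1 >= 3 else 1 no longer applies, and N_2 = 1.
Since N_3 is not a descendant of the intervened variable, it is unaffected.
N_3 = 4 if N_1 >= 0 else -1  [with N_1=6]  = 4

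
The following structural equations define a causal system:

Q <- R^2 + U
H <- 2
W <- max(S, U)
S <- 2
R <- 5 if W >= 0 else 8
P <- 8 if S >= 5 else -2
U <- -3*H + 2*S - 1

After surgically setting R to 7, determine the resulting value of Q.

Intervening sets R = 7 and removes its equation (R <- 5 if W >= 0 else 8).
U = -3*H + 2*S - 1  [with H=2, S=2]  = -3
Q = R^2 + U  [with R=7, U=-3]  = 46

46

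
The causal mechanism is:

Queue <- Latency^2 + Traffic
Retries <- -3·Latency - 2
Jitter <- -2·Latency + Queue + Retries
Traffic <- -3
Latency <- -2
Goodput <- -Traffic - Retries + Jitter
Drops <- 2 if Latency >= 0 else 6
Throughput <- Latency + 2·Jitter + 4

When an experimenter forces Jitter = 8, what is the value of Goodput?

Intervening sets Jitter = 8 and removes its equation (Jitter <- -2·Latency + Queue + Retries).
Retries = -3·Latency - 2  [with Latency=-2]  = 4
Goodput = -Traffic - Retries + Jitter  [with Traffic=-3, Retries=4, Jitter=8]  = 7

7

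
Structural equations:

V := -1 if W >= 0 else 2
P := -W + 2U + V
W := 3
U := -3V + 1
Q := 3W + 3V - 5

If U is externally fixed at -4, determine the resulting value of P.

Intervening sets U = -4 and removes its equation (U := -3V + 1).
V = -1 if W >= 0 else 2  [with W=3]  = -1
P = -W + 2U + V  [with W=3, U=-4, V=-1]  = -12

-12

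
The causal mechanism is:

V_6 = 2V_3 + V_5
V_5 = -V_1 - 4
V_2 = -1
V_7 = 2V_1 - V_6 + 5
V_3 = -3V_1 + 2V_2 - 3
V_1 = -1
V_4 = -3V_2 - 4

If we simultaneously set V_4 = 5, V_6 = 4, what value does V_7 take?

Setting V_4 = 5, V_6 = 4 by intervention discards those variables' equations.
V_7 = 2V_1 - V_6 + 5  [with V_1=-1, V_6=4]  = -1

-1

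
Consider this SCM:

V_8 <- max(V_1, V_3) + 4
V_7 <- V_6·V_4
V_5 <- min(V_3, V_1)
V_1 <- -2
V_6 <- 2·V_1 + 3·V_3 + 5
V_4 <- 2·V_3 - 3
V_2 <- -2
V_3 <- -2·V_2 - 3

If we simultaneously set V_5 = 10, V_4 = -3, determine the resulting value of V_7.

Setting V_5 = 10, V_4 = -3 by intervention discards those variables' equations.
V_3 = -2·V_2 - 3  [with V_2=-2]  = 1
V_6 = 2·V_1 + 3·V_3 + 5  [with V_1=-2, V_3=1]  = 4
V_7 = V_6·V_4  [with V_6=4, V_4=-3]  = -12

-12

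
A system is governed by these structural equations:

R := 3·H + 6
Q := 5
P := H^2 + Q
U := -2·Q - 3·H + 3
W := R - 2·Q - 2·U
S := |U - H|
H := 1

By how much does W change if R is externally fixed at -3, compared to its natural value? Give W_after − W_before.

-12

Intervening sets R = -3 and removes its equation (R := 3·H + 6).
U = -2·Q - 3·H + 3  [with Q=5, H=1]  = -10
W = R - 2·Q - 2·U  [with R=-3, Q=5, U=-10]  = 7
Without intervention: U = -2·Q - 3·H + 3  [with Q=5, H=1]  = -10; R = 3·H + 6  [with H=1]  = 9; W = R - 2·Q - 2·U  [with R=9, Q=5, U=-10]  = 19.
Change = 7 − 19 = -12.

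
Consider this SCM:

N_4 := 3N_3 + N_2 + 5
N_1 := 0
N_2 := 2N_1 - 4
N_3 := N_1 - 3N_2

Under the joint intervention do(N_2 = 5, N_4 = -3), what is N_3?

-15

The joint intervention fixes N_2 = 5, N_4 = -3, removing each variable's own equation.
N_3 = N_1 - 3N_2  [with N_1=0, N_2=5]  = -15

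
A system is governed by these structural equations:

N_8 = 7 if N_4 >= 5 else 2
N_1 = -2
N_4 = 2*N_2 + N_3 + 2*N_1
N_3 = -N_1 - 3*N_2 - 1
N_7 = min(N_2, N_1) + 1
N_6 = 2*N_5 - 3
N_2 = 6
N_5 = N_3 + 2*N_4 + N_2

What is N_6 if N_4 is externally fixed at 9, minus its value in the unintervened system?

72

Under do(N_4=9), the mechanism N_4 = 2*N_2 + N_3 + 2*N_1 is discarded; N_4 is fixed at 9.
N_3 = -N_1 - 3*N_2 - 1  [with N_1=-2, N_2=6]  = -17
N_5 = N_3 + 2*N_4 + N_2  [with N_3=-17, N_4=9, N_2=6]  = 7
N_6 = 2*N_5 - 3  [with N_5=7]  = 11
Without intervention: N_3 = -N_1 - 3*N_2 - 1  [with N_1=-2, N_2=6]  = -17; N_4 = 2*N_2 + N_3 + 2*N_1  [with N_2=6, N_3=-17, N_1=-2]  = -9; N_5 = N_3 + 2*N_4 + N_2  [with N_3=-17, N_4=-9, N_2=6]  = -29; N_6 = 2*N_5 - 3  [with N_5=-29]  = -61.
Change = 11 − (-61) = 72.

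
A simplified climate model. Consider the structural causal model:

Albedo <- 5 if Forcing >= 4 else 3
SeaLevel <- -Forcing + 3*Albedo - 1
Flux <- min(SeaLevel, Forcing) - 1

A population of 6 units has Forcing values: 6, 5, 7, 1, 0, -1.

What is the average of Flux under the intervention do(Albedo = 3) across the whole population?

Under do(Albedo=3), Albedo's equation is replaced by Albedo=3 for every unit. Per-unit Flux: 1, 2, 0, 0, -1, -2. Mean = 0.

0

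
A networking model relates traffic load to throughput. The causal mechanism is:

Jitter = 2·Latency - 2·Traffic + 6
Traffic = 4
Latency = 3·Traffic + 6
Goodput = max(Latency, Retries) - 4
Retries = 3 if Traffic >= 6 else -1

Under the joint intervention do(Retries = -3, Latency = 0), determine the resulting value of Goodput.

-4

Setting Retries = -3, Latency = 0 by intervention discards those variables' equations.
Goodput = max(Latency, Retries) - 4  [with Latency=0, Retries=-3]  = -4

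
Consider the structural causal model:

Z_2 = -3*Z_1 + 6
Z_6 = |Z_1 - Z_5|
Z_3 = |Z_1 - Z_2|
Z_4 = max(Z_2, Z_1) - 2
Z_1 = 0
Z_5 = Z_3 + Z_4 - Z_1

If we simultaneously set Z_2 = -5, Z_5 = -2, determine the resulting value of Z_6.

Setting Z_2 = -5, Z_5 = -2 by intervention discards those variables' equations.
Z_6 = |Z_1 - Z_5|  [with Z_1=0, Z_5=-2]  = 2

2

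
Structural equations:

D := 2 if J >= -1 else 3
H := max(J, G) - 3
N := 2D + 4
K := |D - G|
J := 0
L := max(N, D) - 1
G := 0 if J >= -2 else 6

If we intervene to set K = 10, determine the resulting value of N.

Intervening sets K = 10 and removes its equation (K := |D - G|).
N is not downstream of the intervention, so its value is determined by the original equations.
D = 2 if J >= -1 else 3  [with J=0]  = 2
N = 2D + 4  [with D=2]  = 8

8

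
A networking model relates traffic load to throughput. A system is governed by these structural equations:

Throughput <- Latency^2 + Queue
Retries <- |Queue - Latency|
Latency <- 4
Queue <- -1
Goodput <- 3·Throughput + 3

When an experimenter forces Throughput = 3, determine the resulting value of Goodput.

Intervening sets Throughput = 3 and removes its equation (Throughput <- Latency^2 + Queue).
Goodput = 3·Throughput + 3  [with Throughput=3]  = 12

12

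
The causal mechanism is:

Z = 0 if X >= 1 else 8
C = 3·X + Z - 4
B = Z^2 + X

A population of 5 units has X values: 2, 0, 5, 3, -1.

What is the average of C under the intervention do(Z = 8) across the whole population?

The intervention sets Z=8 in all 5 units regardless of X. Recomputing C per unit gives 10, 4, 19, 13, 1; average 9.4.

9.4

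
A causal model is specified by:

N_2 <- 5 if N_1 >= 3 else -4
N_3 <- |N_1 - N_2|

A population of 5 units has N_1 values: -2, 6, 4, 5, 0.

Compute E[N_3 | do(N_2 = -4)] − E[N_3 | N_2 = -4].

Every unit gets N_2=-4 under the intervention. N_3 values become 2, 10, 8, 9, 4; E[N_3|do(N_2=-4)] = 6.6.
E[N_3|N_2=-4] averages over only the 2 units with N_2=-4 (N_1 = -2, 0): N_3 = 2, 4, mean 3.
Difference = 6.6 − 3 = 3.6.

3.6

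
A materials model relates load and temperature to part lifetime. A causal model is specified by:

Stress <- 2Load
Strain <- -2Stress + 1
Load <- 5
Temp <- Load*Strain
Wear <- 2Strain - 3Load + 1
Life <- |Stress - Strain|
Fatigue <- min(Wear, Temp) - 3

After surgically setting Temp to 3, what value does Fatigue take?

Under do(Temp=3), the mechanism Temp <- Load*Strain is discarded; Temp is fixed at 3.
Stress = 2Load  [with Load=5]  = 10
Strain = -2Stress + 1  [with Stress=10]  = -19
Wear = 2Strain - 3Load + 1  [with Strain=-19, Load=5]  = -52
Fatigue = min(Wear, Temp) - 3  [with Wear=-52, Temp=3]  = -55

-55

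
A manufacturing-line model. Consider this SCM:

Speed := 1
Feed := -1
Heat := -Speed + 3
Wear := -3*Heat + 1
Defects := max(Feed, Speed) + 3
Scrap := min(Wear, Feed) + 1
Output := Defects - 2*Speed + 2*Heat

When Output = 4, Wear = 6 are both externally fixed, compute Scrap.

0

Setting Output = 4, Wear = 6 by intervention discards those variables' equations.
Scrap = min(Wear, Feed) + 1  [with Wear=6, Feed=-1]  = 0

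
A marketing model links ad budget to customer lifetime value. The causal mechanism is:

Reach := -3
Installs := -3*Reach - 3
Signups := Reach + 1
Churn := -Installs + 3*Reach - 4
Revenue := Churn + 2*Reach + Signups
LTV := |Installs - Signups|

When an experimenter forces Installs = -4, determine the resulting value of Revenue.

do(Installs=-4) replaces the equation Installs := -3*Reach - 3 with the constant Installs = -4.
Signups = Reach + 1  [with Reach=-3]  = -2
Churn = -Installs + 3*Reach - 4  [with Installs=-4, Reach=-3]  = -9
Revenue = Churn + 2*Reach + Signups  [with Churn=-9, Reach=-3, Signups=-2]  = -17

-17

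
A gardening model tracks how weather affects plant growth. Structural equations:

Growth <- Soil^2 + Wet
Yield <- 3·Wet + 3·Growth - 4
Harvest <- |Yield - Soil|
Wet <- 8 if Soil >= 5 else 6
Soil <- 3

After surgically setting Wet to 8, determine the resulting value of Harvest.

do(Wet=8) replaces the equation Wet <- 8 if Soil >= 5 else 6 with the constant Wet = 8.
Growth = Soil^2 + Wet  [with Soil=3, Wet=8]  = 17
Yield = 3·Wet + 3·Growth - 4  [with Wet=8, Growth=17]  = 71
Harvest = |Yield - Soil|  [with Yield=71, Soil=3]  = 68

68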